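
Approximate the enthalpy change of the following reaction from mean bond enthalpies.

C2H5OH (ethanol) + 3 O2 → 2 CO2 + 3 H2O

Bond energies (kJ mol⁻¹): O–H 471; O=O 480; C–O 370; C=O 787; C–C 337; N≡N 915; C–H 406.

Bonds broken (reactants):
  C–C: 1 × 337 = 337
  C–H: 5 × 406 = 2030
  C–O: 1 × 370 = 370
  O–H: 1 × 471 = 471
  O=O: 3 × 480 = 1440
  Σ(broken) = 4648 kJ
Bonds formed (products):
  C=O: 4 × 787 = 3148
  O–H: 6 × 471 = 2826
  Σ(formed) = 5974 kJ
ΔH = Σ(broken) − Σ(formed) = 4648 − 5974 = −1326 kJ

ΔH ≈ −1326 kJ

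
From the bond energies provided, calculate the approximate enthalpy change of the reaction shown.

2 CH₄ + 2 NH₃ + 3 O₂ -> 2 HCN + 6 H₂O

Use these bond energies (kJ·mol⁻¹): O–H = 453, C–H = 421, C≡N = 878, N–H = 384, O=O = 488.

ΔH ≈ −898 kJ

Bonds broken (reactants):
  C–H: 8 × 421 = 3368
  N–H: 6 × 384 = 2304
  O=O: 3 × 488 = 1464
  Σ(broken) = 7136 kJ
Bonds formed (products):
  C≡N: 2 × 878 = 1756
  C–H: 2 × 421 = 842
  O–H: 12 × 453 = 5436
  Σ(formed) = 8034 kJ
ΔH = Σ(broken) − Σ(formed) = 7136 − 8034 = −898 kJ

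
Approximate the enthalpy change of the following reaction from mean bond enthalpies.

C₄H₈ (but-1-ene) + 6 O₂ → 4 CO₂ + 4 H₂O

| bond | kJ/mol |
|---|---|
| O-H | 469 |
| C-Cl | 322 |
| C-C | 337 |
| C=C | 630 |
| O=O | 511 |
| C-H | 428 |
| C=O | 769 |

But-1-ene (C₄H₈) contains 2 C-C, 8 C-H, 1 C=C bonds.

ΔH ≈ −2110 kJ

Bonds broken (reactants):
  C-C: 2 × 337 = 674
  C-H: 8 × 428 = 3424
  C=C: 1 × 630 = 630
  O=O: 6 × 511 = 3066
  Σ(broken) = 7794 kJ
Bonds formed (products):
  C=O: 8 × 769 = 6152
  O-H: 8 × 469 = 3752
  Σ(formed) = 9904 kJ
ΔH = Σ(broken) − Σ(formed) = 7794 − 9904 = −2110 kJ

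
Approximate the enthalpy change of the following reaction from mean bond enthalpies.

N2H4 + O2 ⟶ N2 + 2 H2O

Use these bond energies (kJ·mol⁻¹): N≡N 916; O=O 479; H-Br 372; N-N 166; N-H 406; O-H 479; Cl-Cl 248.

Bonds broken (reactants):
  N-H: 4 × 406 = 1624
  N-N: 1 × 166 = 166
  O=O: 1 × 479 = 479
  Σ(broken) = 2269 kJ
Bonds formed (products):
  N≡N: 1 × 916 = 916
  O-H: 4 × 479 = 1916
  Σ(formed) = 2832 kJ
ΔH = Σ(broken) − Σ(formed) = 2269 − 2832 = −563 kJ

ΔH ≈ −563 kJ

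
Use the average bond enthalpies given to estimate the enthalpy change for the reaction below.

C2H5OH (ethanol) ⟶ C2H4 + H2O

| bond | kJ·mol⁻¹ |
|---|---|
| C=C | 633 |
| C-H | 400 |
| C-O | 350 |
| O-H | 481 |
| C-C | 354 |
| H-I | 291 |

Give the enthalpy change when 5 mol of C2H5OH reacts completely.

ΔH = −50 kJ

Bonds broken (reactants):
  C-C: 1 × 354 = 354
  C-H: 5 × 400 = 2000
  C-O: 1 × 350 = 350
  O-H: 1 × 481 = 481
  Σ(broken) = 3185 kJ
Bonds formed (products):
  C-H: 4 × 400 = 1600
  C=C: 1 × 633 = 633
  O-H: 2 × 481 = 962
  Σ(formed) = 3195 kJ
ΔH = Σ(broken) − Σ(formed) = 3185 − 3195 = −10 kJ
For 5× the reaction as written: 5 × (−10) = −50 kJ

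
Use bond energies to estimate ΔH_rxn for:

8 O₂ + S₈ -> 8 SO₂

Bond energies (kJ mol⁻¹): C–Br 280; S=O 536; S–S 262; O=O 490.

ΔH ≈ −2560 kJ

Bonds broken (reactants):
  O=O: 8 × 490 = 3920
  S–S: 8 × 262 = 2096
  Σ(broken) = 6016 kJ
Bonds formed (products):
  S=O: 16 × 536 = 8576
  Σ(formed) = 8576 kJ
ΔH = Σ(broken) − Σ(formed) = 6016 − 8576 = −2560 kJ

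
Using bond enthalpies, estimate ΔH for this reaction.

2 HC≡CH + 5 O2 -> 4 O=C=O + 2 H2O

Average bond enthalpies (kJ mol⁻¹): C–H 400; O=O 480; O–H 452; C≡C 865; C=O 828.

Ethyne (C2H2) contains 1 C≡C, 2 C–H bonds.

ΔH ≈ −2702 kJ

Bonds broken (reactants):
  C≡C: 2 × 865 = 1730
  C–H: 4 × 400 = 1600
  O=O: 5 × 480 = 2400
  Σ(broken) = 5730 kJ
Bonds formed (products):
  C=O: 8 × 828 = 6624
  O–H: 4 × 452 = 1808
  Σ(formed) = 8432 kJ
ΔH = Σ(broken) − Σ(formed) = 5730 − 8432 = −2702 kJ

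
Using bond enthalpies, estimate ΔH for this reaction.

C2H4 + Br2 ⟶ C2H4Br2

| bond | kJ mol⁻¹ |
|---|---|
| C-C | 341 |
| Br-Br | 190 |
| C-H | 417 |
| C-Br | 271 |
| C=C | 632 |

Bonds broken (reactants):
  Br-Br: 1 × 190 = 190
  C-H: 4 × 417 = 1668
  C=C: 1 × 632 = 632
  Σ(broken) = 2490 kJ
Bonds formed (products):
  C-Br: 2 × 271 = 542
  C-C: 1 × 341 = 341
  C-H: 4 × 417 = 1668
  Σ(formed) = 2551 kJ
ΔH = Σ(broken) − Σ(formed) = 2490 − 2551 = −61 kJ

ΔH ≈ −61 kJ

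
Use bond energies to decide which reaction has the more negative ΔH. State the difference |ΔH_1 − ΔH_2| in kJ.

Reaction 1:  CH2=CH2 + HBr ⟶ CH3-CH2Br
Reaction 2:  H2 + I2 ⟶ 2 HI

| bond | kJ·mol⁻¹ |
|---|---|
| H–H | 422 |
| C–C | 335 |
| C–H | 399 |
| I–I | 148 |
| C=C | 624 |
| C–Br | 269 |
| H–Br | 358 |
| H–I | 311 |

Reaction 1:
  Bonds broken (reactants):
    C–H: 4 × 399 = 1596
    C=C: 1 × 624 = 624
    H–Br: 1 × 358 = 358
    Σ(broken) = 2578 kJ
  Bonds formed (products):
    C–Br: 1 × 269 = 269
    C–C: 1 × 335 = 335
    C–H: 5 × 399 = 1995
    Σ(formed) = 2599 kJ
  ΔH_1 = 2578 − 2599 = −21 kJ
Reaction 2:
  Bonds broken (reactants):
    H–H: 1 × 422 = 422
    I–I: 1 × 148 = 148
    Σ(broken) = 570 kJ
  Bonds formed (products):
    H–I: 2 × 311 = 622
    Σ(formed) = 622 kJ
  ΔH_2 = 570 − 622 = −52 kJ
ΔH_1 − ΔH_2 = +31 kJ, so reaction 2 has the more negative ΔH; |ΔH_1 − ΔH_2| = 31 kJ.

Reaction 2, by 31 kJ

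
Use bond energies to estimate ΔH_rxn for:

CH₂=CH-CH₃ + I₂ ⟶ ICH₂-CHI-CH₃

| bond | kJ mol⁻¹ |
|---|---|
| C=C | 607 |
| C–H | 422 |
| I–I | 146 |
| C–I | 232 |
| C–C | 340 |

ΔH ≈ −51 kJ

Bonds broken (reactants):
  C–C: 1 × 340 = 340
  C–H: 6 × 422 = 2532
  C=C: 1 × 607 = 607
  I–I: 1 × 146 = 146
  Σ(broken) = 3625 kJ
Bonds formed (products):
  C–C: 2 × 340 = 680
  C–H: 6 × 422 = 2532
  C–I: 2 × 232 = 464
  Σ(formed) = 3676 kJ
ΔH = Σ(broken) − Σ(formed) = 3625 − 3676 = −51 kJ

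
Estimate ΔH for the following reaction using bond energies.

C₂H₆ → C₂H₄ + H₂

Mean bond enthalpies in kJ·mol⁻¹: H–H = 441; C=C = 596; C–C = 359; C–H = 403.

ΔH ≈ +128 kJ

Bonds broken (reactants):
  C–C: 1 × 359 = 359
  C–H: 6 × 403 = 2418
  Σ(broken) = 2777 kJ
Bonds formed (products):
  C–H: 4 × 403 = 1612
  C=C: 1 × 596 = 596
  H–H: 1 × 441 = 441
  Σ(formed) = 2649 kJ
ΔH = Σ(broken) − Σ(formed) = 2777 − 2649 = +128 kJ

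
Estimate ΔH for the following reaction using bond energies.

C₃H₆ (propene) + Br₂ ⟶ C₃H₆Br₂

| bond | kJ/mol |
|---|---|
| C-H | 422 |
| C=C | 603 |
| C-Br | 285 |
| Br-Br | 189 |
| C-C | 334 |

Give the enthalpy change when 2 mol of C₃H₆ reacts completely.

ΔH = −224 kJ

Bonds broken (reactants):
  Br-Br: 1 × 189 = 189
  C-C: 1 × 334 = 334
  C-H: 6 × 422 = 2532
  C=C: 1 × 603 = 603
  Σ(broken) = 3658 kJ
Bonds formed (products):
  C-Br: 2 × 285 = 570
  C-C: 2 × 334 = 668
  C-H: 6 × 422 = 2532
  Σ(formed) = 3770 kJ
ΔH = Σ(broken) − Σ(formed) = 3658 − 3770 = −112 kJ
For 2× the reaction as written: 2 × (−112) = −224 kJ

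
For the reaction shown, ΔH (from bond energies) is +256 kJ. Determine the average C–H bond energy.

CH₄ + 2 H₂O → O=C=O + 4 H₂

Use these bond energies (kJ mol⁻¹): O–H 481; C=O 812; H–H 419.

D(C–H) ≈ 408 kJ/mol

Let D be the C–H bond energy.
Σ(broken) = 4×D + 4×481 = 1924 + 4D
Σ(formed) = 2×812 + 4×419 = 3300
ΔH = Σ(broken) − Σ(formed) = (1924 + 4D) − (3300) = −1376 + 4D
Setting this equal to +256 kJ gives 4D = 1632, so D = 408 kJ/mol.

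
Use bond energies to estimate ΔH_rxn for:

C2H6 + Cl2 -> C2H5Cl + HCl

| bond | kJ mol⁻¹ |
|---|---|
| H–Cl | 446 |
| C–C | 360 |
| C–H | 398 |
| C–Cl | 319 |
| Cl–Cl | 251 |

Bonds broken (reactants):
  C–C: 1 × 360 = 360
  C–H: 6 × 398 = 2388
  Cl–Cl: 1 × 251 = 251
  Σ(broken) = 2999 kJ
Bonds formed (products):
  C–C: 1 × 360 = 360
  C–Cl: 1 × 319 = 319
  C–H: 5 × 398 = 1990
  H–Cl: 1 × 446 = 446
  Σ(formed) = 3115 kJ
ΔH = Σ(broken) − Σ(formed) = 2999 − 3115 = −116 kJ

ΔH ≈ −116 kJ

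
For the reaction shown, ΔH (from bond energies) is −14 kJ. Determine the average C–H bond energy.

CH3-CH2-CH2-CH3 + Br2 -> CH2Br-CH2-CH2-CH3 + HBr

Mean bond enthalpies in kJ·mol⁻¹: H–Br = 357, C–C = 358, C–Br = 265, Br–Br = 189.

D(C–H) ≈ 419 kJ/mol

Let D be the C–H bond energy.
Σ(broken) = 1×189 + 3×358 + 10×D = 1263 + 10D
Σ(formed) = 1×265 + 3×358 + 9×D + 1×357 = 1696 + 9D
ΔH = Σ(broken) − Σ(formed) = (1263 + 10D) − (1696 + 9D) = −433 + D
Setting this equal to −14 kJ gives D = 419 kJ/mol.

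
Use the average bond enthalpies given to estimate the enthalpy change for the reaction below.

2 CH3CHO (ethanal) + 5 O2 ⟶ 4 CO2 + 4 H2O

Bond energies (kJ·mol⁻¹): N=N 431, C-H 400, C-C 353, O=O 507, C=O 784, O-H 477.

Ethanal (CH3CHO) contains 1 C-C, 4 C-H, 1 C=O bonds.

Bonds broken (reactants):
  C-C: 2 × 353 = 706
  C-H: 8 × 400 = 3200
  C=O: 2 × 784 = 1568
  O=O: 5 × 507 = 2535
  Σ(broken) = 8009 kJ
Bonds formed (products):
  C=O: 8 × 784 = 6272
  O-H: 8 × 477 = 3816
  Σ(formed) = 10088 kJ
ΔH = Σ(broken) − Σ(formed) = 8009 − 10088 = −2079 kJ

ΔH ≈ −2079 kJ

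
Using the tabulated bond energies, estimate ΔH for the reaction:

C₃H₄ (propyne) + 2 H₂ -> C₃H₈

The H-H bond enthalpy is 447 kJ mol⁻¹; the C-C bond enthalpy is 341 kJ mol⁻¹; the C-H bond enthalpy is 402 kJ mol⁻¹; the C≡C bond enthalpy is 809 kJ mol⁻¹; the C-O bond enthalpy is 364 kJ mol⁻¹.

Bonds broken (reactants):
  C≡C: 1 × 809 = 809
  C-C: 1 × 341 = 341
  C-H: 4 × 402 = 1608
  H-H: 2 × 447 = 894
  Σ(broken) = 3652 kJ
Bonds formed (products):
  C-C: 2 × 341 = 682
  C-H: 8 × 402 = 3216
  Σ(formed) = 3898 kJ
ΔH = Σ(broken) − Σ(formed) = 3652 − 3898 = −246 kJ

ΔH ≈ −246 kJ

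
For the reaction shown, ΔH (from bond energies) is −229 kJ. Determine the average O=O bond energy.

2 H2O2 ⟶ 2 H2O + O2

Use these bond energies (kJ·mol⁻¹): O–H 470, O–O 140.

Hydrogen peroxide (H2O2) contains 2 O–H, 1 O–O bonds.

Let D be the O=O bond energy.
Σ(broken) = 4×470 + 2×140 = 2160
Σ(formed) = 4×470 + 1×D = 1880 + D
ΔH = Σ(broken) − Σ(formed) = (2160) − (1880 + D) = +280 − D
Setting this equal to −229 kJ gives D = 509 kJ/mol.

D(O=O) ≈ 509 kJ/mol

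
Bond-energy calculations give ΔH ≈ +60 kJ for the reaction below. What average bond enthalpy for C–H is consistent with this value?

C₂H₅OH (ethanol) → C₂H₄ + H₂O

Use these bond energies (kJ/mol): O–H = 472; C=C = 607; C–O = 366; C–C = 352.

D(C–H) ≈ 421 kJ/mol

Let D be the C–H bond energy.
Σ(broken) = 1×352 + 5×D + 1×366 + 1×472 = 1190 + 5D
Σ(formed) = 4×D + 1×607 + 2×472 = 1551 + 4D
ΔH = Σ(broken) − Σ(formed) = (1190 + 5D) − (1551 + 4D) = −361 + D
Setting this equal to +60 kJ gives D = 421 kJ/mol.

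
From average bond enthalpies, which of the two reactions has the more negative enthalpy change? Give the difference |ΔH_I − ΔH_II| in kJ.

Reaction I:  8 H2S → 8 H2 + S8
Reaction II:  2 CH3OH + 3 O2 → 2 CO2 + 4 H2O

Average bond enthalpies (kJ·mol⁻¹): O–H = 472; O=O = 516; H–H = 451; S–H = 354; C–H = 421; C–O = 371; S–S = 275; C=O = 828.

Reaction II, by 1184 kJ

Reaction I:
  Bonds broken (reactants):
    S–H: 16 × 354 = 5664
    Σ(broken) = 5664 kJ
  Bonds formed (products):
    H–H: 8 × 451 = 3608
    S–S: 8 × 275 = 2200
    Σ(formed) = 5808 kJ
  ΔH_I = 5664 − 5808 = −144 kJ
Reaction II:
  Bonds broken (reactants):
    C–H: 6 × 421 = 2526
    C–O: 2 × 371 = 742
    O–H: 2 × 472 = 944
    O=O: 3 × 516 = 1548
    Σ(broken) = 5760 kJ
  Bonds formed (products):
    C=O: 4 × 828 = 3312
    O–H: 8 × 472 = 3776
    Σ(formed) = 7088 kJ
  ΔH_II = 5760 − 7088 = −1328 kJ
ΔH_I − ΔH_II = +1184 kJ, so reaction II has the more negative ΔH; |ΔH_I − ΔH_II| = 1184 kJ.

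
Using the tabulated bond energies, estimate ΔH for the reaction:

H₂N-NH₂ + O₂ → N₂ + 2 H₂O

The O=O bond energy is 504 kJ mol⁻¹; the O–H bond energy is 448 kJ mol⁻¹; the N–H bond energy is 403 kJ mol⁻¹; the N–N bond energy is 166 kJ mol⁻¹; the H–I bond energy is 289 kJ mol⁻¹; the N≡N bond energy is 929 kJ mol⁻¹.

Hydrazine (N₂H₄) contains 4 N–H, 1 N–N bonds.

ΔH ≈ −439 kJ

Bonds broken (reactants):
  N–H: 4 × 403 = 1612
  N–N: 1 × 166 = 166
  O=O: 1 × 504 = 504
  Σ(broken) = 2282 kJ
Bonds formed (products):
  N≡N: 1 × 929 = 929
  O–H: 4 × 448 = 1792
  Σ(formed) = 2721 kJ
ΔH = Σ(broken) − Σ(formed) = 2282 − 2721 = −439 kJ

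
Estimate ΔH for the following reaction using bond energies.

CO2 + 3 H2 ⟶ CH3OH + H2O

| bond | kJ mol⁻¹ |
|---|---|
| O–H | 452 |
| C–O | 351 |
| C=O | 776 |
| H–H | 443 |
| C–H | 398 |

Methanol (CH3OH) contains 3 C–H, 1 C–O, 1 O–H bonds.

ΔH ≈ −20 kJ

Bonds broken (reactants):
  C=O: 2 × 776 = 1552
  H–H: 3 × 443 = 1329
  Σ(broken) = 2881 kJ
Bonds formed (products):
  C–H: 3 × 398 = 1194
  C–O: 1 × 351 = 351
  O–H: 3 × 452 = 1356
  Σ(formed) = 2901 kJ
ΔH = Σ(broken) − Σ(formed) = 2881 − 2901 = −20 kJ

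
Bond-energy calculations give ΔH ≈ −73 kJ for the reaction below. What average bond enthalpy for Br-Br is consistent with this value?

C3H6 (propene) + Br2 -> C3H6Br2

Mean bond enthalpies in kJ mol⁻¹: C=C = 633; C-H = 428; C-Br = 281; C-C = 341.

D(Br-Br) ≈ 197 kJ/mol

Let D be the Br-Br bond energy.
Σ(broken) = 1×D + 1×341 + 6×428 + 1×633 = 3542 + D
Σ(formed) = 2×281 + 2×341 + 6×428 = 3812
ΔH = Σ(broken) − Σ(formed) = (3542 + D) − (3812) = −270 + D
Setting this equal to −73 kJ gives D = 197 kJ/mol.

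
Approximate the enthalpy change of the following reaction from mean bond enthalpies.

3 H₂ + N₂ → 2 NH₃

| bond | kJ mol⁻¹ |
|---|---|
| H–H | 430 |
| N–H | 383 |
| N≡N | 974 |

ΔH ≈ −34 kJ

Bonds broken (reactants):
  H–H: 3 × 430 = 1290
  N≡N: 1 × 974 = 974
  Σ(broken) = 2264 kJ
Bonds formed (products):
  N–H: 6 × 383 = 2298
  Σ(formed) = 2298 kJ
ΔH = Σ(broken) − Σ(formed) = 2264 − 2298 = −34 kJ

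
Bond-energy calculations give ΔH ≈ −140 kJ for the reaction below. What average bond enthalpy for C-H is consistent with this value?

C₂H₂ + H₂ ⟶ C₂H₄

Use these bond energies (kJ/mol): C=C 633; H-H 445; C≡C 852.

Let D be the C-H bond energy.
Σ(broken) = 1×852 + 2×D + 1×445 = 1297 + 2D
Σ(formed) = 4×D + 1×633 = 633 + 4D
ΔH = Σ(broken) − Σ(formed) = (1297 + 2D) − (633 + 4D) = +664 − 2D
Setting this equal to −140 kJ gives 2D = 804, so D = 402 kJ/mol.

D(C-H) ≈ 402 kJ/mol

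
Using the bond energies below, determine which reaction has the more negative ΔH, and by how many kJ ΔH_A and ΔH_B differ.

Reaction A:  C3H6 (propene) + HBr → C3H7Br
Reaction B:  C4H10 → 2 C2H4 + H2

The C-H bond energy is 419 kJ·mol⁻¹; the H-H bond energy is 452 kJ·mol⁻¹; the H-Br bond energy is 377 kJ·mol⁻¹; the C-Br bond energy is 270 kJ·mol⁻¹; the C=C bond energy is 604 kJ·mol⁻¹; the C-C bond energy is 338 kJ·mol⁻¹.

Reaction A:
  Bonds broken (reactants):
    C-C: 1 × 338 = 338
    C-H: 6 × 419 = 2514
    C=C: 1 × 604 = 604
    H-Br: 1 × 377 = 377
    Σ(broken) = 3833 kJ
  Bonds formed (products):
    C-Br: 1 × 270 = 270
    C-C: 2 × 338 = 676
    C-H: 7 × 419 = 2933
    Σ(formed) = 3879 kJ
  ΔH_A = 3833 − 3879 = −46 kJ
Reaction B:
  Bonds broken (reactants):
    C-C: 3 × 338 = 1014
    C-H: 10 × 419 = 4190
    Σ(broken) = 5204 kJ
  Bonds formed (products):
    C-H: 8 × 419 = 3352
    C=C: 2 × 604 = 1208
    H-H: 1 × 452 = 452
    Σ(formed) = 5012 kJ
  ΔH_B = 5204 − 5012 = +192 kJ
ΔH_A − ΔH_B = −238 kJ, so reaction A has the more negative ΔH; |ΔH_A − ΔH_B| = 238 kJ.

Reaction A, by 238 kJ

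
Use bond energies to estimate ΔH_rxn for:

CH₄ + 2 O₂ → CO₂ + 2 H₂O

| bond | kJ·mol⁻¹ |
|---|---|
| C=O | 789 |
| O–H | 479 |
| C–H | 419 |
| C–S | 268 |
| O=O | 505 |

ΔH ≈ −808 kJ

Bonds broken (reactants):
  C–H: 4 × 419 = 1676
  O=O: 2 × 505 = 1010
  Σ(broken) = 2686 kJ
Bonds formed (products):
  C=O: 2 × 789 = 1578
  O–H: 4 × 479 = 1916
  Σ(formed) = 3494 kJ
ΔH = Σ(broken) − Σ(formed) = 2686 − 3494 = −808 kJ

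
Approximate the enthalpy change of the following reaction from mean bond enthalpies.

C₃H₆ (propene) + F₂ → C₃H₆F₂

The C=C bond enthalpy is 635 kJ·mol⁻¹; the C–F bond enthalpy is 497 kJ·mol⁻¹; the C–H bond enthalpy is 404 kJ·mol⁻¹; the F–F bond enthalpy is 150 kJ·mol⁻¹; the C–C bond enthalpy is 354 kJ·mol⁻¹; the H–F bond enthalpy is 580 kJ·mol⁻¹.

ΔH ≈ −563 kJ

Bonds broken (reactants):
  C–C: 1 × 354 = 354
  C–H: 6 × 404 = 2424
  C=C: 1 × 635 = 635
  F–F: 1 × 150 = 150
  Σ(broken) = 3563 kJ
Bonds formed (products):
  C–C: 2 × 354 = 708
  C–F: 2 × 497 = 994
  C–H: 6 × 404 = 2424
  Σ(formed) = 4126 kJ
ΔH = Σ(broken) − Σ(formed) = 3563 − 4126 = −563 kJ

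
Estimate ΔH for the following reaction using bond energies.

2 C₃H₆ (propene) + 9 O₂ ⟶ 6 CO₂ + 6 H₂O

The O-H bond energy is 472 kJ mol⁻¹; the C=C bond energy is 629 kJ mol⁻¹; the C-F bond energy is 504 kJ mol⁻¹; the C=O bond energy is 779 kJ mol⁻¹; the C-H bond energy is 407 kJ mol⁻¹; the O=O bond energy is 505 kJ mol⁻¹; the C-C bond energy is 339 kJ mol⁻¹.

Bonds broken (reactants):
  C-C: 2 × 339 = 678
  C-H: 12 × 407 = 4884
  C=C: 2 × 629 = 1258
  O=O: 9 × 505 = 4545
  Σ(broken) = 11365 kJ
Bonds formed (products):
  C=O: 12 × 779 = 9348
  O-H: 12 × 472 = 5664
  Σ(formed) = 15012 kJ
ΔH = Σ(broken) − Σ(formed) = 11365 − 15012 = −3647 kJ

ΔH ≈ −3647 kJ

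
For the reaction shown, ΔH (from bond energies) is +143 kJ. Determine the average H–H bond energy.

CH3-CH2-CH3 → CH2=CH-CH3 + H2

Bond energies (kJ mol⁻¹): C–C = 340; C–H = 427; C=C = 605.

Let D be the H–H bond energy.
Σ(broken) = 2×340 + 8×427 = 4096
Σ(formed) = 1×340 + 6×427 + 1×605 + 1×D = 3507 + D
ΔH = Σ(broken) − Σ(formed) = (4096) − (3507 + D) = +589 − D
Setting this equal to +143 kJ gives D = 446 kJ/mol.

D(H–H) ≈ 446 kJ/mol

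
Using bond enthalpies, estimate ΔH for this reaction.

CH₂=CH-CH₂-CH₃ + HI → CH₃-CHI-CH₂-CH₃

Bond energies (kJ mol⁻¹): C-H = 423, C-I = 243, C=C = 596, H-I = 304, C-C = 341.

Bonds broken (reactants):
  C-C: 2 × 341 = 682
  C-H: 8 × 423 = 3384
  C=C: 1 × 596 = 596
  H-I: 1 × 304 = 304
  Σ(broken) = 4966 kJ
Bonds formed (products):
  C-C: 3 × 341 = 1023
  C-H: 9 × 423 = 3807
  C-I: 1 × 243 = 243
  Σ(formed) = 5073 kJ
ΔH = Σ(broken) − Σ(formed) = 4966 − 5073 = −107 kJ

ΔH ≈ −107 kJ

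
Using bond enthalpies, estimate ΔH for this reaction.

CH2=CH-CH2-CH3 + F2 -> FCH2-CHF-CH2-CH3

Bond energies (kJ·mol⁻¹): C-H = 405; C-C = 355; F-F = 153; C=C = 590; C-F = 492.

Bonds broken (reactants):
  C-C: 2 × 355 = 710
  C-H: 8 × 405 = 3240
  C=C: 1 × 590 = 590
  F-F: 1 × 153 = 153
  Σ(broken) = 4693 kJ
Bonds formed (products):
  C-C: 3 × 355 = 1065
  C-F: 2 × 492 = 984
  C-H: 8 × 405 = 3240
  Σ(formed) = 5289 kJ
ΔH = Σ(broken) − Σ(formed) = 4693 − 5289 = −596 kJ

ΔH ≈ −596 kJ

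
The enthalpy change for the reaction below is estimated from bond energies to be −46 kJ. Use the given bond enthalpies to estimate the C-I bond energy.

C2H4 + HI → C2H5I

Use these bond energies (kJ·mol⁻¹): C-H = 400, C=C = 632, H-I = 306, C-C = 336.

Let D be the C-I bond energy.
Σ(broken) = 4×400 + 1×632 + 1×306 = 2538
Σ(formed) = 1×336 + 5×400 + 1×D = 2336 + D
ΔH = Σ(broken) − Σ(formed) = (2538) − (2336 + D) = +202 − D
Setting this equal to −46 kJ gives D = 248 kJ/mol.

D(C-I) ≈ 248 kJ/mol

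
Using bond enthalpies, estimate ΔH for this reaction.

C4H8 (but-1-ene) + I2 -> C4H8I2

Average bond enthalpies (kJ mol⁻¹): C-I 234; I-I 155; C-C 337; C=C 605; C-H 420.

Bonds broken (reactants):
  C-C: 2 × 337 = 674
  C-H: 8 × 420 = 3360
  C=C: 1 × 605 = 605
  I-I: 1 × 155 = 155
  Σ(broken) = 4794 kJ
Bonds formed (products):
  C-C: 3 × 337 = 1011
  C-H: 8 × 420 = 3360
  C-I: 2 × 234 = 468
  Σ(formed) = 4839 kJ
ΔH = Σ(broken) − Σ(formed) = 4794 − 4839 = −45 kJ

ΔH ≈ −45 kJ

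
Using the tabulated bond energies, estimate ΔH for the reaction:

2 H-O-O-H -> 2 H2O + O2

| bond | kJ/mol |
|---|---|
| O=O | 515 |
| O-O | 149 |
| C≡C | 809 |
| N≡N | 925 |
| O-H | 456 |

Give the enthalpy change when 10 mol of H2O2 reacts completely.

ΔH = −1085 kJ

Bonds broken (reactants):
  O-H: 4 × 456 = 1824
  O-O: 2 × 149 = 298
  Σ(broken) = 2122 kJ
Bonds formed (products):
  O-H: 4 × 456 = 1824
  O=O: 1 × 515 = 515
  Σ(formed) = 2339 kJ
ΔH = Σ(broken) − Σ(formed) = 2122 − 2339 = −217 kJ
For 5× the reaction as written: 5 × (−217) = −1085 kJ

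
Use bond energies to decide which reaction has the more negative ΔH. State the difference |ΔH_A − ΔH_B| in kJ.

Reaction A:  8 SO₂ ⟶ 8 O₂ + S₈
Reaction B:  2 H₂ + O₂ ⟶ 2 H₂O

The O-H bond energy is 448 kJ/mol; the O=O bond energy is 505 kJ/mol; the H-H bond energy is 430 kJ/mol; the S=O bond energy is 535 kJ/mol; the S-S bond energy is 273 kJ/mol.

Reaction A:
  Bonds broken (reactants):
    S=O: 16 × 535 = 8560
    Σ(broken) = 8560 kJ
  Bonds formed (products):
    O=O: 8 × 505 = 4040
    S-S: 8 × 273 = 2184
    Σ(formed) = 6224 kJ
  ΔH_A = 8560 − 6224 = +2336 kJ
Reaction B:
  Bonds broken (reactants):
    H-H: 2 × 430 = 860
    O=O: 1 × 505 = 505
    Σ(broken) = 1365 kJ
  Bonds formed (products):
    O-H: 4 × 448 = 1792
    Σ(formed) = 1792 kJ
  ΔH_B = 1365 − 1792 = −427 kJ
ΔH_A − ΔH_B = +2763 kJ, so reaction B has the more negative ΔH; |ΔH_A − ΔH_B| = 2763 kJ.

Reaction B, by 2763 kJ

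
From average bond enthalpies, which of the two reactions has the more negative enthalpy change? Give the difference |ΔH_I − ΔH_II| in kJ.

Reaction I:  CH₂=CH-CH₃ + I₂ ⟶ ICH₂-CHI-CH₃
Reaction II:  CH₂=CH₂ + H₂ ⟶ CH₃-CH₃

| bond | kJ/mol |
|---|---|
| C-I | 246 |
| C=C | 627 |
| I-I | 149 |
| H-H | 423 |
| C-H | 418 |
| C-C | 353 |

Reaction I:
  Bonds broken (reactants):
    C-C: 1 × 353 = 353
    C-H: 6 × 418 = 2508
    C=C: 1 × 627 = 627
    I-I: 1 × 149 = 149
    Σ(broken) = 3637 kJ
  Bonds formed (products):
    C-C: 2 × 353 = 706
    C-H: 6 × 418 = 2508
    C-I: 2 × 246 = 492
    Σ(formed) = 3706 kJ
  ΔH_I = 3637 − 3706 = −69 kJ
Reaction II:
  Bonds broken (reactants):
    C-H: 4 × 418 = 1672
    C=C: 1 × 627 = 627
    H-H: 1 × 423 = 423
    Σ(broken) = 2722 kJ
  Bonds formed (products):
    C-C: 1 × 353 = 353
    C-H: 6 × 418 = 2508
    Σ(formed) = 2861 kJ
  ΔH_II = 2722 − 2861 = −139 kJ
ΔH_I − ΔH_II = +70 kJ, so reaction II has the more negative ΔH; |ΔH_I − ΔH_II| = 70 kJ.

Reaction II, by 70 kJ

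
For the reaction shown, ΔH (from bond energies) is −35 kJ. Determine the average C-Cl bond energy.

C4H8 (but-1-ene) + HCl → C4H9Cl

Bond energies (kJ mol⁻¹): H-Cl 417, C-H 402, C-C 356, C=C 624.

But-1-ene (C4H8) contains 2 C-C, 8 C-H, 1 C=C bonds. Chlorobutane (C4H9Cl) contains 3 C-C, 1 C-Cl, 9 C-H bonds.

Let D be the C-Cl bond energy.
Σ(broken) = 2×356 + 8×402 + 1×624 + 1×417 = 4969
Σ(formed) = 3×356 + 1×D + 9×402 = 4686 + D
ΔH = Σ(broken) − Σ(formed) = (4969) − (4686 + D) = +283 − D
Setting this equal to −35 kJ gives D = 318 kJ/mol.

D(C-Cl) ≈ 318 kJ/mol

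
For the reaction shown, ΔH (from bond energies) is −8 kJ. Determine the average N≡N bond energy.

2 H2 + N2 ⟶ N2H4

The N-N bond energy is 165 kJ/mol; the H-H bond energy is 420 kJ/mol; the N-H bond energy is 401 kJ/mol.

Let D be the N≡N bond energy.
Σ(broken) = 2×420 + 1×D = 840 + D
Σ(formed) = 4×401 + 1×165 = 1769
ΔH = Σ(broken) − Σ(formed) = (840 + D) − (1769) = −929 + D
Setting this equal to −8 kJ gives D = 921 kJ/mol.

D(N≡N) ≈ 921 kJ/mol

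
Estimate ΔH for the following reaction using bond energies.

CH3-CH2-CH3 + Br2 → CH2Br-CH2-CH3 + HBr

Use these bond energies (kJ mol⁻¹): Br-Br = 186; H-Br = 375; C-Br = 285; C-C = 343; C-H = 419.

ΔH ≈ −55 kJ

Bonds broken (reactants):
  Br-Br: 1 × 186 = 186
  C-C: 2 × 343 = 686
  C-H: 8 × 419 = 3352
  Σ(broken) = 4224 kJ
Bonds formed (products):
  C-Br: 1 × 285 = 285
  C-C: 2 × 343 = 686
  C-H: 7 × 419 = 2933
  H-Br: 1 × 375 = 375
  Σ(formed) = 4279 kJ
ΔH = Σ(broken) − Σ(formed) = 4224 − 4279 = −55 kJ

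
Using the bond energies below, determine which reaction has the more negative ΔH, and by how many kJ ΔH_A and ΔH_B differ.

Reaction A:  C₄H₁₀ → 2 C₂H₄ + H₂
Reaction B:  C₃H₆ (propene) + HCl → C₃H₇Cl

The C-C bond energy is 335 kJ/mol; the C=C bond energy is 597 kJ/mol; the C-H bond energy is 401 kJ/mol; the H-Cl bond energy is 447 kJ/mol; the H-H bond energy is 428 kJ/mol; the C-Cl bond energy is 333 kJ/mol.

Reaction A:
  Bonds broken (reactants):
    C-C: 3 × 335 = 1005
    C-H: 10 × 401 = 4010
    Σ(broken) = 5015 kJ
  Bonds formed (products):
    C-H: 8 × 401 = 3208
    C=C: 2 × 597 = 1194
    H-H: 1 × 428 = 428
    Σ(formed) = 4830 kJ
  ΔH_A = 5015 − 4830 = +185 kJ
Reaction B:
  Bonds broken (reactants):
    C-C: 1 × 335 = 335
    C-H: 6 × 401 = 2406
    C=C: 1 × 597 = 597
    H-Cl: 1 × 447 = 447
    Σ(broken) = 3785 kJ
  Bonds formed (products):
    C-C: 2 × 335 = 670
    C-Cl: 1 × 333 = 333
    C-H: 7 × 401 = 2807
    Σ(formed) = 3810 kJ
  ΔH_B = 3785 − 3810 = −25 kJ
ΔH_A − ΔH_B = +210 kJ, so reaction B has the more negative ΔH; |ΔH_A − ΔH_B| = 210 kJ.

Reaction B, by 210 kJ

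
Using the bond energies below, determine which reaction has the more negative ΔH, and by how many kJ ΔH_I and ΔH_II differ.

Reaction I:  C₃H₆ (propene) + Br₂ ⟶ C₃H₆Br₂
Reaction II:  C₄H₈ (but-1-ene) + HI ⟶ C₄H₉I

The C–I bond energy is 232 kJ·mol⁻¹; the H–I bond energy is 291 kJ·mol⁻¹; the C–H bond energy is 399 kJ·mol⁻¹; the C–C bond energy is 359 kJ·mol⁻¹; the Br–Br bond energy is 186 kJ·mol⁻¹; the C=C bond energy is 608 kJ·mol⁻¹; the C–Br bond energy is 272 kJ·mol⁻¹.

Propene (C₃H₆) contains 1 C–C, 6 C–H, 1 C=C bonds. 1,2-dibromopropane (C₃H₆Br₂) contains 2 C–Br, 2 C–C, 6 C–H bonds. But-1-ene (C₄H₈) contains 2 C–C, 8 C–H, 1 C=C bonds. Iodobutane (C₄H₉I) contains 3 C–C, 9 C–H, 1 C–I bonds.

Reaction I:
  Bonds broken (reactants):
    Br–Br: 1 × 186 = 186
    C–C: 1 × 359 = 359
    C–H: 6 × 399 = 2394
    C=C: 1 × 608 = 608
    Σ(broken) = 3547 kJ
  Bonds formed (products):
    C–Br: 2 × 272 = 544
    C–C: 2 × 359 = 718
    C–H: 6 × 399 = 2394
    Σ(formed) = 3656 kJ
  ΔH_I = 3547 − 3656 = −109 kJ
Reaction II:
  Bonds broken (reactants):
    C–C: 2 × 359 = 718
    C–H: 8 × 399 = 3192
    C=C: 1 × 608 = 608
    H–I: 1 × 291 = 291
    Σ(broken) = 4809 kJ
  Bonds formed (products):
    C–C: 3 × 359 = 1077
    C–H: 9 × 399 = 3591
    C–I: 1 × 232 = 232
    Σ(formed) = 4900 kJ
  ΔH_II = 4809 − 4900 = −91 kJ
ΔH_I − ΔH_II = −18 kJ, so reaction I has the more negative ΔH; |ΔH_I − ΔH_II| = 18 kJ.

Reaction I, by 18 kJ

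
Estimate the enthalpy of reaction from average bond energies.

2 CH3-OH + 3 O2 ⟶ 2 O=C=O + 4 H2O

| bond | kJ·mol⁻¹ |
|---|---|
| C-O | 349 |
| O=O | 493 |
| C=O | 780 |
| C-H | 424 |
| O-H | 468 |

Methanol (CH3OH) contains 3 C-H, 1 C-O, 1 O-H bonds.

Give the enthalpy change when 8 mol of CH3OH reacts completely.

ΔH = −4828 kJ

Bonds broken (reactants):
  C-H: 6 × 424 = 2544
  C-O: 2 × 349 = 698
  O-H: 2 × 468 = 936
  O=O: 3 × 493 = 1479
  Σ(broken) = 5657 kJ
Bonds formed (products):
  C=O: 4 × 780 = 3120
  O-H: 8 × 468 = 3744
  Σ(formed) = 6864 kJ
ΔH = Σ(broken) − Σ(formed) = 5657 − 6864 = −1207 kJ
For 4× the reaction as written: 4 × (−1207) = −4828 kJ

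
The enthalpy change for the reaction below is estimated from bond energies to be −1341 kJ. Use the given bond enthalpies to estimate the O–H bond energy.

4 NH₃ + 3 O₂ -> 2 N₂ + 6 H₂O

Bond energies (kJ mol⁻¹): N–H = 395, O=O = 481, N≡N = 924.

D(O–H) ≈ 473 kJ/mol

Let D be the O–H bond energy.
Σ(broken) = 12×395 + 3×481 = 6183
Σ(formed) = 2×924 + 12×D = 1848 + 12D
ΔH = Σ(broken) − Σ(formed) = (6183) − (1848 + 12D) = +4335 − 12D
Setting this equal to −1341 kJ gives 12D = 5676, so D = 473 kJ/mol.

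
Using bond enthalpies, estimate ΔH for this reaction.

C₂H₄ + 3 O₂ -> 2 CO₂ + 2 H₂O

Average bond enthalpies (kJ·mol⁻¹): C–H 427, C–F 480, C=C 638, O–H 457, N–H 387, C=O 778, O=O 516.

ΔH ≈ −1046 kJ

Bonds broken (reactants):
  C–H: 4 × 427 = 1708
  C=C: 1 × 638 = 638
  O=O: 3 × 516 = 1548
  Σ(broken) = 3894 kJ
Bonds formed (products):
  C=O: 4 × 778 = 3112
  O–H: 4 × 457 = 1828
  Σ(formed) = 4940 kJ
ΔH = Σ(broken) − Σ(formed) = 3894 − 4940 = −1046 kJ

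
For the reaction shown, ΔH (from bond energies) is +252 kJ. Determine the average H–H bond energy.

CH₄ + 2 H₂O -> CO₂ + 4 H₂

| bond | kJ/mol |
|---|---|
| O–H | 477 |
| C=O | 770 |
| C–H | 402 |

D(H–H) ≈ 431 kJ/mol

Let D be the H–H bond energy.
Σ(broken) = 4×402 + 4×477 = 3516
Σ(formed) = 2×770 + 4×D = 1540 + 4D
ΔH = Σ(broken) − Σ(formed) = (3516) − (1540 + 4D) = +1976 − 4D
Setting this equal to +252 kJ gives 4D = 1724, so D = 431 kJ/mol.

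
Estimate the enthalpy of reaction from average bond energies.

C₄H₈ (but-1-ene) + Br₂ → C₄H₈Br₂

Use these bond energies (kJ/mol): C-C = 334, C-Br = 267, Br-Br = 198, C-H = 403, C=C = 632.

Bonds broken (reactants):
  Br-Br: 1 × 198 = 198
  C-C: 2 × 334 = 668
  C-H: 8 × 403 = 3224
  C=C: 1 × 632 = 632
  Σ(broken) = 4722 kJ
Bonds formed (products):
  C-Br: 2 × 267 = 534
  C-C: 3 × 334 = 1002
  C-H: 8 × 403 = 3224
  Σ(formed) = 4760 kJ
ΔH = Σ(broken) − Σ(formed) = 4722 − 4760 = −38 kJ

ΔH ≈ −38 kJ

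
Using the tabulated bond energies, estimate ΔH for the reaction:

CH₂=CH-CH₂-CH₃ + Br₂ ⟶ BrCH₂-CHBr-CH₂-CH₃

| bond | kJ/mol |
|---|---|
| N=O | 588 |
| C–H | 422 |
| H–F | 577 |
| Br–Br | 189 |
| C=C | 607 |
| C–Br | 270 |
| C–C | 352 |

ΔH ≈ −96 kJ

Bonds broken (reactants):
  Br–Br: 1 × 189 = 189
  C–C: 2 × 352 = 704
  C–H: 8 × 422 = 3376
  C=C: 1 × 607 = 607
  Σ(broken) = 4876 kJ
Bonds formed (products):
  C–Br: 2 × 270 = 540
  C–C: 3 × 352 = 1056
  C–H: 8 × 422 = 3376
  Σ(formed) = 4972 kJ
ΔH = Σ(broken) − Σ(formed) = 4876 − 4972 = −96 kJ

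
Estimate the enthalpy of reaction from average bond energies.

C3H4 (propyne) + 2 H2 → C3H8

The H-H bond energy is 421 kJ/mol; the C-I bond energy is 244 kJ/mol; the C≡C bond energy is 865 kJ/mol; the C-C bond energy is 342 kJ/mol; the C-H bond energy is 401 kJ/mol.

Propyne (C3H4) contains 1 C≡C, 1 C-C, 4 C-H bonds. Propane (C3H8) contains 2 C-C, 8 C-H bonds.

Bonds broken (reactants):
  C≡C: 1 × 865 = 865
  C-C: 1 × 342 = 342
  C-H: 4 × 401 = 1604
  H-H: 2 × 421 = 842
  Σ(broken) = 3653 kJ
Bonds formed (products):
  C-C: 2 × 342 = 684
  C-H: 8 × 401 = 3208
  Σ(formed) = 3892 kJ
ΔH = Σ(broken) − Σ(formed) = 3653 − 3892 = −239 kJ

ΔH ≈ −239 kJ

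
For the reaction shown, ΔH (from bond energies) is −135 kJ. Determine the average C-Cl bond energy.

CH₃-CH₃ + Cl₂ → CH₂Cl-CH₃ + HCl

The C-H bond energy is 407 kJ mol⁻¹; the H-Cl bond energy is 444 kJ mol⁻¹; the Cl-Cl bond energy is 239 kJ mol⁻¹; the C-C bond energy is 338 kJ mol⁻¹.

D(C-Cl) ≈ 337 kJ/mol

Let D be the C-Cl bond energy.
Σ(broken) = 1×338 + 6×407 + 1×239 = 3019
Σ(formed) = 1×338 + 1×D + 5×407 + 1×444 = 2817 + D
ΔH = Σ(broken) − Σ(formed) = (3019) − (2817 + D) = +202 − D
Setting this equal to −135 kJ gives D = 337 kJ/mol.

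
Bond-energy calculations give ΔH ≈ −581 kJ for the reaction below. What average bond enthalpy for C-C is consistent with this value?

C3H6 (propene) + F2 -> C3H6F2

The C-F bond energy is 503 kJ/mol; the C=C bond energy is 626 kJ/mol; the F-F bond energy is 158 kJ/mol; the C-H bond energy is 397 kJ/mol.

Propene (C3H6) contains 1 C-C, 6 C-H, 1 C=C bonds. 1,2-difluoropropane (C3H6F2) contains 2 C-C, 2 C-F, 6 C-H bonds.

D(C-C) ≈ 359 kJ/mol

Let D be the C-C bond energy.
Σ(broken) = 1×D + 6×397 + 1×626 + 1×158 = 3166 + D
Σ(formed) = 2×D + 2×503 + 6×397 = 3388 + 2D
ΔH = Σ(broken) − Σ(formed) = (3166 + D) − (3388 + 2D) = −222 − D
Setting this equal to −581 kJ gives D = 359 kJ/mol.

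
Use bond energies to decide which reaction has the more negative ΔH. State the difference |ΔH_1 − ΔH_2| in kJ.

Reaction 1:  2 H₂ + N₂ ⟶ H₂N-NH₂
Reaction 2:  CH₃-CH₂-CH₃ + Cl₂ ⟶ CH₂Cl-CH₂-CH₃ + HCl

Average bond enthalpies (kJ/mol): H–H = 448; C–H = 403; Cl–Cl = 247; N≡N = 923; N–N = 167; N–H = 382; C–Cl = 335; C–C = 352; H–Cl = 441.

Reaction 2, by 250 kJ

Reaction 1:
  Bonds broken (reactants):
    H–H: 2 × 448 = 896
    N≡N: 1 × 923 = 923
    Σ(broken) = 1819 kJ
  Bonds formed (products):
    N–H: 4 × 382 = 1528
    N–N: 1 × 167 = 167
    Σ(formed) = 1695 kJ
  ΔH_1 = 1819 − 1695 = +124 kJ
Reaction 2:
  Bonds broken (reactants):
    C–C: 2 × 352 = 704
    C–H: 8 × 403 = 3224
    Cl–Cl: 1 × 247 = 247
    Σ(broken) = 4175 kJ
  Bonds formed (products):
    C–C: 2 × 352 = 704
    C–Cl: 1 × 335 = 335
    C–H: 7 × 403 = 2821
    H–Cl: 1 × 441 = 441
    Σ(formed) = 4301 kJ
  ΔH_2 = 4175 − 4301 = −126 kJ
ΔH_1 − ΔH_2 = +250 kJ, so reaction 2 has the more negative ΔH; |ΔH_1 − ΔH_2| = 250 kJ.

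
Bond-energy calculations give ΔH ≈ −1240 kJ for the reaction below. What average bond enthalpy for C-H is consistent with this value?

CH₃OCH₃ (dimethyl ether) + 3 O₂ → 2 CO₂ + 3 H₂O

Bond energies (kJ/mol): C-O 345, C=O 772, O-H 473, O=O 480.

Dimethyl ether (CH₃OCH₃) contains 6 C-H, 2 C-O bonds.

D(C-H) ≈ 426 kJ/mol

Let D be the C-H bond energy.
Σ(broken) = 6×D + 2×345 + 3×480 = 2130 + 6D
Σ(formed) = 4×772 + 6×473 = 5926
ΔH = Σ(broken) − Σ(formed) = (2130 + 6D) − (5926) = −3796 + 6D
Setting this equal to −1240 kJ gives 6D = 2556, so D = 426 kJ/mol.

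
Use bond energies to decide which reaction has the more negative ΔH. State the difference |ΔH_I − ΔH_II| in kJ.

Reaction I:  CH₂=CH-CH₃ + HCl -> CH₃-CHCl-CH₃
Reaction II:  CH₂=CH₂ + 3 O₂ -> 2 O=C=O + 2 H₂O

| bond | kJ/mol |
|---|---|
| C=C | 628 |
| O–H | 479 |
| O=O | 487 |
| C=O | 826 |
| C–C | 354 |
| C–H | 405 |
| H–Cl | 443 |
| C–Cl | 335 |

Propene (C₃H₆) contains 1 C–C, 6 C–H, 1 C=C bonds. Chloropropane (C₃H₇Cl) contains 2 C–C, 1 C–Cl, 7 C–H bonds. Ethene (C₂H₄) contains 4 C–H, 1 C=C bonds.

Reaction I:
  Bonds broken (reactants):
    C–C: 1 × 354 = 354
    C–H: 6 × 405 = 2430
    C=C: 1 × 628 = 628
    H–Cl: 1 × 443 = 443
    Σ(broken) = 3855 kJ
  Bonds formed (products):
    C–C: 2 × 354 = 708
    C–Cl: 1 × 335 = 335
    C–H: 7 × 405 = 2835
    Σ(formed) = 3878 kJ
  ΔH_I = 3855 − 3878 = −23 kJ
Reaction II:
  Bonds broken (reactants):
    C–H: 4 × 405 = 1620
    C=C: 1 × 628 = 628
    O=O: 3 × 487 = 1461
    Σ(broken) = 3709 kJ
  Bonds formed (products):
    C=O: 4 × 826 = 3304
    O–H: 4 × 479 = 1916
    Σ(formed) = 5220 kJ
  ΔH_II = 3709 − 5220 = −1511 kJ
ΔH_I − ΔH_II = +1488 kJ, so reaction II has the more negative ΔH; |ΔH_I − ΔH_II| = 1488 kJ.

Reaction II, by 1488 kJ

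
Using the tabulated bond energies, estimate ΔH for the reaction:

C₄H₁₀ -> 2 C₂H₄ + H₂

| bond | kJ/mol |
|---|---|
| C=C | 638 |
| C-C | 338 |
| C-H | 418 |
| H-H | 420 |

Bonds broken (reactants):
  C-C: 3 × 338 = 1014
  C-H: 10 × 418 = 4180
  Σ(broken) = 5194 kJ
Bonds formed (products):
  C-H: 8 × 418 = 3344
  C=C: 2 × 638 = 1276
  H-H: 1 × 420 = 420
  Σ(formed) = 5040 kJ
ΔH = Σ(broken) − Σ(formed) = 5194 − 5040 = +154 kJ

ΔH ≈ +154 kJ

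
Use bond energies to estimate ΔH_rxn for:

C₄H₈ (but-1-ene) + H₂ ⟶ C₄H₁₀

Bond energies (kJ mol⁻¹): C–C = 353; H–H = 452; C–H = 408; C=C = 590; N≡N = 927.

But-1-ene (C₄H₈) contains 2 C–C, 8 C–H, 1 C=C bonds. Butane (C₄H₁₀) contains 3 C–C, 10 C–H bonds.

ΔH ≈ −127 kJ

Bonds broken (reactants):
  C–C: 2 × 353 = 706
  C–H: 8 × 408 = 3264
  C=C: 1 × 590 = 590
  H–H: 1 × 452 = 452
  Σ(broken) = 5012 kJ
Bonds formed (products):
  C–C: 3 × 353 = 1059
  C–H: 10 × 408 = 4080
  Σ(formed) = 5139 kJ
ΔH = Σ(broken) − Σ(formed) = 5012 − 5139 = −127 kJ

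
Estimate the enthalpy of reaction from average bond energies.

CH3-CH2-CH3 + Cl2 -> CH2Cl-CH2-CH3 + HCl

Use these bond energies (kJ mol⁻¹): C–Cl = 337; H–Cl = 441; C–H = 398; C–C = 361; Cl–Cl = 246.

Bonds broken (reactants):
  C–C: 2 × 361 = 722
  C–H: 8 × 398 = 3184
  Cl–Cl: 1 × 246 = 246
  Σ(broken) = 4152 kJ
Bonds formed (products):
  C–C: 2 × 361 = 722
  C–Cl: 1 × 337 = 337
  C–H: 7 × 398 = 2786
  H–Cl: 1 × 441 = 441
  Σ(formed) = 4286 kJ
ΔH = Σ(broken) − Σ(formed) = 4152 − 4286 = −134 kJ

ΔH ≈ −134 kJ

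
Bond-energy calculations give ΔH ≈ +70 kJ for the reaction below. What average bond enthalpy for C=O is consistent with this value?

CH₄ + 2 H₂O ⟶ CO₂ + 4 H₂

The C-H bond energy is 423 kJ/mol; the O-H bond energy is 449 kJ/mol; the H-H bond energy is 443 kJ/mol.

Let D be the C=O bond energy.
Σ(broken) = 4×423 + 4×449 = 3488
Σ(formed) = 2×D + 4×443 = 1772 + 2D
ΔH = Σ(broken) − Σ(formed) = (3488) − (1772 + 2D) = +1716 − 2D
Setting this equal to +70 kJ gives 2D = 1646, so D = 823 kJ/mol.

D(C=O) ≈ 823 kJ/mol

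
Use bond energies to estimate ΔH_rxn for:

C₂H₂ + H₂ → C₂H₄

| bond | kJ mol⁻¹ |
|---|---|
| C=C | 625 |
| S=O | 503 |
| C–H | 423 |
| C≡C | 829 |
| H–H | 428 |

Bonds broken (reactants):
  C≡C: 1 × 829 = 829
  C–H: 2 × 423 = 846
  H–H: 1 × 428 = 428
  Σ(broken) = 2103 kJ
Bonds formed (products):
  C–H: 4 × 423 = 1692
  C=C: 1 × 625 = 625
  Σ(formed) = 2317 kJ
ΔH = Σ(broken) − Σ(formed) = 2103 − 2317 = −214 kJ

ΔH ≈ −214 kJ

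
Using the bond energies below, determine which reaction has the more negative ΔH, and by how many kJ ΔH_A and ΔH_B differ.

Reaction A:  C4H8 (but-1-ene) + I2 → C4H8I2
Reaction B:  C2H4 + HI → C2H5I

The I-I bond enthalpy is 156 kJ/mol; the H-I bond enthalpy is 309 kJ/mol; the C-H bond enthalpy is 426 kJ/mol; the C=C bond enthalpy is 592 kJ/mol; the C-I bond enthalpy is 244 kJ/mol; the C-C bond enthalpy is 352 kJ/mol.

Reaction A:
  Bonds broken (reactants):
    C-C: 2 × 352 = 704
    C-H: 8 × 426 = 3408
    C=C: 1 × 592 = 592
    I-I: 1 × 156 = 156
    Σ(broken) = 4860 kJ
  Bonds formed (products):
    C-C: 3 × 352 = 1056
    C-H: 8 × 426 = 3408
    C-I: 2 × 244 = 488
    Σ(formed) = 4952 kJ
  ΔH_A = 4860 − 4952 = −92 kJ
Reaction B:
  Bonds broken (reactants):
    C-H: 4 × 426 = 1704
    C=C: 1 × 592 = 592
    H-I: 1 × 309 = 309
    Σ(broken) = 2605 kJ
  Bonds formed (products):
    C-C: 1 × 352 = 352
    C-H: 5 × 426 = 2130
    C-I: 1 × 244 = 244
    Σ(formed) = 2726 kJ
  ΔH_B = 2605 − 2726 = −121 kJ
ΔH_A − ΔH_B = +29 kJ, so reaction B has the more negative ΔH; |ΔH_A − ΔH_B| = 29 kJ.

Reaction B, by 29 kJ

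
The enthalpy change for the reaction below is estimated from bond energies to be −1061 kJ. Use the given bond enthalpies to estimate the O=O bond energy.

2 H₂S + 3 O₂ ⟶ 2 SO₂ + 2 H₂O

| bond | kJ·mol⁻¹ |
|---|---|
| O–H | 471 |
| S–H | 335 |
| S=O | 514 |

D(O=O) ≈ 513 kJ/mol

Let D be the O=O bond energy.
Σ(broken) = 3×D + 4×335 = 1340 + 3D
Σ(formed) = 4×471 + 4×514 = 3940
ΔH = Σ(broken) − Σ(formed) = (1340 + 3D) − (3940) = −2600 + 3D
Setting this equal to −1061 kJ gives 3D = 1539, so D = 513 kJ/mol.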